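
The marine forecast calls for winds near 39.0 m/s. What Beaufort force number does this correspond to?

Beaufort force 12

39.0 m/s lies in the Beaufort 12 band (hurricane force, ≥32.7 m/s).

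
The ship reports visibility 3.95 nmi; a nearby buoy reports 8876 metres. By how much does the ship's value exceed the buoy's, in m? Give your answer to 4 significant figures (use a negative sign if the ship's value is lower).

-1561 m

the ship: 3.95 nmi = 7315.40 m.
Difference: 7315.40 − 8876.00 = -1561 m.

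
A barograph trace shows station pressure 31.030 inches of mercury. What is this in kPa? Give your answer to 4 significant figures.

1 inHg = 3.38639 kPa, so 31.030 × 3.38639 = 105.1 kPa.

105.1 kPa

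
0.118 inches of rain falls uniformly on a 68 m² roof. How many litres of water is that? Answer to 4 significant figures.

203.8 litres

Depth: 0.118 in × 25.4 = 2.9972 mm.
1 mm over 1 m² is 1 L, so volume = 2.9972 × 68 = 203.8096 L ≈ 203.8 L.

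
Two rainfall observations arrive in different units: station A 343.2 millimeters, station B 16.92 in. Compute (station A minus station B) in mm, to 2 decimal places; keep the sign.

station B: 16.92 in = 429.7680 mm.
Difference: 343.2000 − 429.7680 = -86.57 mm.

-86.57 mm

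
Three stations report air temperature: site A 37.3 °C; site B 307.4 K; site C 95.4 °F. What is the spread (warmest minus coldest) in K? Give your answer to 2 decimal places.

site B: 307.4 K = 34.250 °C.
site C: 95.4 °F = 35.222 °C.
Spread: 37.300 − 34.250 = 3.050 °C.

3.05 K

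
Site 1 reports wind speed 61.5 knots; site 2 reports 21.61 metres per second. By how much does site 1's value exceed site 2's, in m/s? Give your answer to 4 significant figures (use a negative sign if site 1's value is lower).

10.03 m/s

site 1: 61.5 kt = 31.6383 m/s.
Difference: 31.6383 − 21.6100 = 10.03 m/s.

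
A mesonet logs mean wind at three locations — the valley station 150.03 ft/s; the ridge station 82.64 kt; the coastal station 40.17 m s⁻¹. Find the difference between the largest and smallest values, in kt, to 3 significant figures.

10.8 kt

the valley station: 150.03 ft/s = 88.890 kt.
the coastal station: 40.17 m/s = 78.084 kt.
Spread: 88.890 − 78.084 = 10.8 kt.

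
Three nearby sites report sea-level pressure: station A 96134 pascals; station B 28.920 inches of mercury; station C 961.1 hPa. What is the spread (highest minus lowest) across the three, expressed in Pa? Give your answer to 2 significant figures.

1800 Pa

station B: 28.920 inHg = 97934.37 Pa.
station C: 961.1 hPa = 96110.00 Pa.
Spread: 97934.37 − 96110.00 = 1800 Pa.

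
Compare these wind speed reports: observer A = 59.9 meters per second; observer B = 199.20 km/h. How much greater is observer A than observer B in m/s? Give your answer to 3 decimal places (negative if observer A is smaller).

observer B: 199.20 km/h = 55.33333 m/s.
Difference: 59.90000 − 55.33333 = 4.567 m/s.

4.567 m/s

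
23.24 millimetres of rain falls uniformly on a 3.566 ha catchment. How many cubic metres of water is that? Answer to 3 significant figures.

829 cubic metres

Area: 3.566 ha = 35660 m².
1 mm over 1 m² is 1 L, so volume = 23.24 × 35660 = 828738.4 L = 829 m³.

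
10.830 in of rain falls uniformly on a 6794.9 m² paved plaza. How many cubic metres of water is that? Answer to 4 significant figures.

Depth: 10.830 in × 25.4 = 275.082 mm.
1 mm over 1 m² is 1 L, so volume = 275.082 × 6794.9 = 1869154.7 L = 1869 m³.

1869 cubic metres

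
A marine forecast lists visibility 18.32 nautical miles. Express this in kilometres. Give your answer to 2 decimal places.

1 nmi = 1.852 km, so 18.32 × 1.852 = 33.93 km.

33.93 km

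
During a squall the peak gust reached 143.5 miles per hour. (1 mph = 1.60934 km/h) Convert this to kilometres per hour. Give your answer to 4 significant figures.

1 mph = 1.60934 km/h, so 143.5 × 1.60934 = 230.9 km/h.

230.9 km/h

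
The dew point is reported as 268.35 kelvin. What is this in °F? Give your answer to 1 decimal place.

23.4 °F

First to °C: -4.80 °C.
Then to °F: 23.4 °F.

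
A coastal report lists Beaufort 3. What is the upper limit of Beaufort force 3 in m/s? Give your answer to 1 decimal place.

Beaufort 3 (gentle breeze) spans 3.4–5.4 m/s.

5.4 m/s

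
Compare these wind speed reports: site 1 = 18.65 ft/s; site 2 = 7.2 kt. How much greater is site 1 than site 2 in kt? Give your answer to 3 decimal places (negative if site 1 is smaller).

3.850 kt

site 1: 18.65 ft/s = 11.04982 kt.
Difference: 11.04982 − 7.20000 = 3.850 kt.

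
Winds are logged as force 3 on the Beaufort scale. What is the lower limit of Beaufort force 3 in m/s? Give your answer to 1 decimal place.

3.4 m/s

Beaufort 3 (gentle breeze) spans 3.4–5.4 m/s.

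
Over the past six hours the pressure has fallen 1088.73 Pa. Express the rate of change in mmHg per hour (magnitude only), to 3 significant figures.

1.36 mmHg per hour

1088.73 Pa / 6 h × 0.00750062 mmHg/Pa = 1.36 mmHg/h.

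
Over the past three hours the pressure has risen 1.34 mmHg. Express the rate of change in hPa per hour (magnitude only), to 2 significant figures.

1.34 mmHg / 3 h × 1.33322 hPa/mmHg = 0.60 hPa/h.

0.60 hPa per hour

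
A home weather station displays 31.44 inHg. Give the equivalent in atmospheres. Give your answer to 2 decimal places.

1 inHg = 0.0334211 atm, so 31.44 × 0.0334211 = 1.05 atm.

1.05 atm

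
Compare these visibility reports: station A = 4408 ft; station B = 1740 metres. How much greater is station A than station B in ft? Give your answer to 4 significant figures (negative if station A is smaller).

station B: 1740 m = 5708.66 ft.
Difference: 4408.00 − 5708.66 = -1301 ft.

-1301 ft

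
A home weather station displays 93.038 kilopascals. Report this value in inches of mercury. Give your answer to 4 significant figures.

1 kPa = 0.2953 inHg, so 93.038 × 0.2953 = 27.47 inHg.

27.47 inHg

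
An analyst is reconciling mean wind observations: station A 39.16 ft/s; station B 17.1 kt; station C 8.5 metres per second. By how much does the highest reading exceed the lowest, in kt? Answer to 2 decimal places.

station A: 39.16 ft/s = 23.2017 kt.
station C: 8.5 m/s = 16.5227 kt.
Spread: 23.2017 − 16.5227 = 6.68 kt.

6.68 kt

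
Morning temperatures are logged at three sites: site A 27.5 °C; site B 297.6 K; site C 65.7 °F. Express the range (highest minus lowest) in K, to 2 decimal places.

8.78 K

site B: 297.6 K = 24.450 °C.
site C: 65.7 °F = 18.722 °C.
Spread: 27.500 − 18.722 = 8.778 °C.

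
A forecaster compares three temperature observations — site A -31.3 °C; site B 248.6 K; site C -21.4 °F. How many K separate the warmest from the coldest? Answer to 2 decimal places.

6.75 K

site B: 248.6 K = -24.550 °C.
site C: -21.4 °F = -29.667 °C.
Spread: (-24.550) − (-31.300) = 6.750 °C.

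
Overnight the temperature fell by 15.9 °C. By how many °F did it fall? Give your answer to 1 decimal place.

Converting a difference, only the 9/5 scale factor applies: Δ°F = 15.9 × 1.8 = 28.6 °F.

28.6 °F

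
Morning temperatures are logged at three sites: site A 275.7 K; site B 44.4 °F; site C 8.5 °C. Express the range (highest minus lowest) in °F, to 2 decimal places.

10.71 °F

site A: 275.7 K = 2.550 °C.
site B: 44.4 °F = 6.889 °C.
Spread: 8.500 − 2.550 = 5.950 °C = 10.71 °F.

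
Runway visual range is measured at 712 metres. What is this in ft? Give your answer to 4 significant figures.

1 m = 3.28084 ft, so 712 × 3.28084 = 2336 ft.

2336 ft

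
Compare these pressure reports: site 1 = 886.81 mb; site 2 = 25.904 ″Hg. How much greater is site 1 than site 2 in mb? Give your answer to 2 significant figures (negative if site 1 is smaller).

site 2: 25.904 inHg = 877.210 mb.
Difference: 886.810 − 877.210 = 9.6 mb.

9.6 mb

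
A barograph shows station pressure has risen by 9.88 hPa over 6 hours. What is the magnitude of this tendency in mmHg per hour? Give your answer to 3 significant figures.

9.88 hPa / 6 h × 0.750062 mmHg/hPa = 1.24 mmHg/h.

1.24 mmHg per hour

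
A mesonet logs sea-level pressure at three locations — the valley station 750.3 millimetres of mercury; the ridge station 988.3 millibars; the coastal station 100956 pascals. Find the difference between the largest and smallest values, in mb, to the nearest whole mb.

the valley station: 750.3 mmHg = 1000.32 mb.
the coastal station: 100956 Pa = 1009.56 mb.
Spread: 1009.56 − 988.30 = 21 mb.

21 mb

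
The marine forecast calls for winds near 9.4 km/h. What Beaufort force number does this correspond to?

Beaufort force 2

9.4 km/h = 2.6 m/s, which is Beaufort 2 (light breeze, 1.6–3.3 m/s).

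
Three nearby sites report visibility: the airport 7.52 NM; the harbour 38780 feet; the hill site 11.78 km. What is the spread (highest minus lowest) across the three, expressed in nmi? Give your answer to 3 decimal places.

1.159 nmi

the harbour: 38780 ft = 6.38237 nmi.
the hill site: 11.78 km = 6.36069 nmi.
Spread: 7.52000 − 6.36069 = 1.159 nmi.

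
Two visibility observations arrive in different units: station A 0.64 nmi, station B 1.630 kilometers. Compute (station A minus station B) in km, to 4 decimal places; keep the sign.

-0.4447 km

station A: 0.64 nmi = 1.185280 km.
Difference: 1.185280 − 1.630000 = -0.4447 km.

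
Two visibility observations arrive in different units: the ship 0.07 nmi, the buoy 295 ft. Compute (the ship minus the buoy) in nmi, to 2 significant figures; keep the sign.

the buoy: 295 ft = 0.04855 nmi.
Difference: 0.07000 − 0.04855 = 0.021 nmi.

0.021 nmi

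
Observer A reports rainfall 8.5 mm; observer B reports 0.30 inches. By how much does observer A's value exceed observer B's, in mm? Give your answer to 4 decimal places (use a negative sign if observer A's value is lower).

0.8800 mm

observer B: 0.30 in = 7.620000 mm.
Difference: 8.500000 − 7.620000 = 0.8800 mm.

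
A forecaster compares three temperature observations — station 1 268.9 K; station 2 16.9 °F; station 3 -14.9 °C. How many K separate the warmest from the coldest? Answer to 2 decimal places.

10.65 K

station 1: 268.9 K = -4.250 °C.
station 2: 16.9 °F = -8.389 °C.
Spread: (-4.250) − (-14.900) = 10.650 °C.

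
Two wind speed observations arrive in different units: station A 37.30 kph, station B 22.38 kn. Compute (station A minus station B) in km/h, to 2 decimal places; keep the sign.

-4.15 km/h

station B: 22.38 kt = 41.4478 km/h.
Difference: 37.3000 − 41.4478 = -4.15 km/h.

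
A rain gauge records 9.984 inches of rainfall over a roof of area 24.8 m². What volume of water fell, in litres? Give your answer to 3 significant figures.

Depth: 9.984 in × 25.4 = 253.5936 mm.
1 mm over 1 m² is 1 L, so volume = 253.5936 × 24.8 = 6289.1213 L ≈ 6290 L.

6290 litres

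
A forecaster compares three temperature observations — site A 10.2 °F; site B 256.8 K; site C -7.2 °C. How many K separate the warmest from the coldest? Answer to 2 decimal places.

site A: 10.2 °F = -12.111 °C.
site B: 256.8 K = -16.350 °C.
Spread: (-7.200) − (-16.350) = 9.150 °C.

9.15 K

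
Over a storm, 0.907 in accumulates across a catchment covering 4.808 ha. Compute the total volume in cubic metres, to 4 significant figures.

1108 cubic metres

Depth: 0.907 in × 25.4 = 23.0378 mm.
Area: 4.808 ha = 48080 m².
1 mm over 1 m² is 1 L, so volume = 23.0378 × 48080 = 1107657.4 L = 1108 m³.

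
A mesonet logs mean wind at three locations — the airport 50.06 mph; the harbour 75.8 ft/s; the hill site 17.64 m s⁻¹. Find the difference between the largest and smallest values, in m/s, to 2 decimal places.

the airport: 50.06 mph = 22.3788 m/s.
the harbour: 75.8 ft/s = 23.1038 m/s.
Spread: 23.1038 − 17.6400 = 5.46 m/s.

5.46 m/s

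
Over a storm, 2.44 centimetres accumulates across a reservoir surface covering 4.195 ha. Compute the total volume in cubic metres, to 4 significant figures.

Depth: 2.44 cm × 10 = 24.4 mm.
Area: 4.195 ha = 41950 m².
1 mm over 1 m² is 1 L, so volume = 24.4 × 41950 = 1023580 L = 1024 m³.

1024 cubic metres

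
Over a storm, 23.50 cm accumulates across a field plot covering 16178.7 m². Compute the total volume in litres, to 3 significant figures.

Depth: 23.50 cm × 10 = 235 mm.
1 mm over 1 m² is 1 L, so volume = 235 × 16178.7 = 3801994.5 L ≈ 3800000 L.

3800000 litres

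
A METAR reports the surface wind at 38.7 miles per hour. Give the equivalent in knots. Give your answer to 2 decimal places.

1 mph = 0.868976 kt, so 38.7 × 0.868976 = 33.63 kt.

33.63 kt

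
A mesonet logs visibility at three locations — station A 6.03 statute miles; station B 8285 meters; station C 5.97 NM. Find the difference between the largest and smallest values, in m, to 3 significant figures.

station A: 6.03 SM = 9704.34 m.
station C: 5.97 nmi = 11056.44 m.
Spread: 11056.44 − 8285.00 = 2770 m.

2770 m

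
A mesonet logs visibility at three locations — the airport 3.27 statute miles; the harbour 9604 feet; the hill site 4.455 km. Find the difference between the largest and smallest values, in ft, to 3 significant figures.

the airport: 3.27 SM = 17265.60 ft.
the hill site: 4.455 km = 14616.14 ft.
Spread: 17265.60 − 9604.00 = 7660 ft.

7660 ft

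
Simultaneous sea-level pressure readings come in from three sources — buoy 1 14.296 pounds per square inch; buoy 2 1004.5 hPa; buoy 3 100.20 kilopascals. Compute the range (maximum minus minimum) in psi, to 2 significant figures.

buoy 2: 1004.5 hPa = 14.5690 psi.
buoy 3: 100.20 kPa = 14.5328 psi.
Spread: 14.5690 − 14.2960 = 0.27 psi.

0.27 psi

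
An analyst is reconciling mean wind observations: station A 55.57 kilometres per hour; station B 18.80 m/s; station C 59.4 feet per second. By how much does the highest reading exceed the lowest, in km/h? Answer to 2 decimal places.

12.11 km/h

station B: 18.80 m/s = 67.6800 km/h.
station C: 59.4 ft/s = 65.1784 km/h.
Spread: 67.6800 − 55.5700 = 12.11 km/h.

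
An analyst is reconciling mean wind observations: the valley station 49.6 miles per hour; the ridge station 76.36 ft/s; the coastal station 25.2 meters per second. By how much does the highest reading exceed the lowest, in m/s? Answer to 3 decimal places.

3.027 m/s

the valley station: 49.6 mph = 22.17318 m/s.
the ridge station: 76.36 ft/s = 23.27453 m/s.
Spread: 25.20000 − 22.17318 = 3.027 m/s.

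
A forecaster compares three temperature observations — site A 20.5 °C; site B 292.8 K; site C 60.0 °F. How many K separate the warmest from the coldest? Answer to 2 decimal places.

site B: 292.8 K = 19.650 °C.
site C: 60.0 °F = 15.556 °C.
Spread: 20.500 − 15.556 = 4.944 °C.

4.94 K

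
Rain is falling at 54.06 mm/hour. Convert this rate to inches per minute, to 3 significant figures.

54.06 mm/hour × 0.0393701 in/mm × 0.0166667 hour/minute = 0.0355 in/minute.

0.0355 in/minute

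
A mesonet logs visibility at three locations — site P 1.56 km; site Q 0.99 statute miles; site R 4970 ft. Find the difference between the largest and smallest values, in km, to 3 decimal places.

site Q: 0.99 SM = 1.59325 km.
site R: 4970 ft = 1.51486 km.
Spread: 1.59325 − 1.51486 = 0.078 km.

0.078 km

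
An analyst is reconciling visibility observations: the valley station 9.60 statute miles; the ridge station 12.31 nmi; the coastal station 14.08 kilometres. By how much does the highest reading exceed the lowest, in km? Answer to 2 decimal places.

the valley station: 9.60 SM = 15.4497 km.
the ridge station: 12.31 nmi = 22.7981 km.
Spread: 22.7981 − 14.0800 = 8.72 km.

8.72 km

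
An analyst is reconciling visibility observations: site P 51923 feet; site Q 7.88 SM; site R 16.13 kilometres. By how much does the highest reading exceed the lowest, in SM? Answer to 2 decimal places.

2.14 SM

site P: 51923 ft = 9.8339 SM.
site R: 16.13 km = 10.0227 SM.
Spread: 10.0227 − 7.8800 = 2.14 SM.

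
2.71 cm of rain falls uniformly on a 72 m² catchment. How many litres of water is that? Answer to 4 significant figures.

Depth: 2.71 cm × 10 = 27.1 mm.
1 mm over 1 m² is 1 L, so volume = 27.1 × 72 = 1951.2 L ≈ 1951 L.

1951 litres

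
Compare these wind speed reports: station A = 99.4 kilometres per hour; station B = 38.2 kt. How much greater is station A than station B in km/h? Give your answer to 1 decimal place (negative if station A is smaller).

station B: 38.2 kt = 70.746 km/h.
Difference: 99.400 − 70.746 = 28.7 km/h.

28.7 km/h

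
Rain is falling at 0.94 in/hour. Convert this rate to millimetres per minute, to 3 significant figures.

0.398 mm/minute

0.94 in/hour × 25.4 mm/in × 0.0166667 hour/minute = 0.398 mm/minute.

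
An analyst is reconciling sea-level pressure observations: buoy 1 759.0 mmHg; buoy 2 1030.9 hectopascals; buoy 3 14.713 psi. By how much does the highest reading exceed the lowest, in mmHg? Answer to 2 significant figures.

14 mmHg

buoy 2: 1030.9 hPa = 773.24 mmHg.
buoy 3: 14.713 psi = 760.88 mmHg.
Spread: 773.24 − 759.00 = 14 mmHg.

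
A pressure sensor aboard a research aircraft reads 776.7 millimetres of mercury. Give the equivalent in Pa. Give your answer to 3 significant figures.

1 mmHg = 133.322 Pa, so 776.7 × 133.322 = 104000 Pa.

104000 Pa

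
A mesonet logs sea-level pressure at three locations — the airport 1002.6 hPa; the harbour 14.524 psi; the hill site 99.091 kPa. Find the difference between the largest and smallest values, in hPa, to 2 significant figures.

the harbour: 14.524 psi = 1001.39 hPa.
the hill site: 99.091 kPa = 990.91 hPa.
Spread: 1002.60 − 990.91 = 12 hPa.

12 hPa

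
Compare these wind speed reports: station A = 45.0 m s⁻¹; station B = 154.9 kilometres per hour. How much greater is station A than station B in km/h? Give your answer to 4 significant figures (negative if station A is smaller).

7.100 km/h

station A: 45.0 m/s = 162.00000 km/h.
Difference: 162.00000 − 154.90000 = 7.100 km/h.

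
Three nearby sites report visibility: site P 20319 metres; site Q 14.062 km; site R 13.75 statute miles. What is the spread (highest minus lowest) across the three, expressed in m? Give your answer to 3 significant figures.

8070 m

site Q: 14.062 km = 14062.00 m.
site R: 13.75 SM = 22128.48 m.
Spread: 22128.48 − 14062.00 = 8070 m.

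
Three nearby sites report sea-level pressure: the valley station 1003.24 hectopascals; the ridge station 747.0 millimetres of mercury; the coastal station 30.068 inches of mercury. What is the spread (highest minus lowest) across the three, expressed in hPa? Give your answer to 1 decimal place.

the ridge station: 747.0 mmHg = 995.918 hPa.
the coastal station: 30.068 inHg = 1018.219 hPa.
Spread: 1018.219 − 995.918 = 22.3 hPa.

22.3 hPa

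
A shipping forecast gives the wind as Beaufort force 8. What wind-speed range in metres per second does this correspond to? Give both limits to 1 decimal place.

17.2 to 20.7 m/s

Beaufort 8 (gale) spans 17.2–20.7 m/s.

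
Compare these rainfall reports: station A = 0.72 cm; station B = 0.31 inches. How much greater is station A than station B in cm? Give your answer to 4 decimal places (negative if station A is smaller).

-0.0674 cm

station B: 0.31 in = 0.787400 cm.
Difference: 0.720000 − 0.787400 = -0.0674 cm.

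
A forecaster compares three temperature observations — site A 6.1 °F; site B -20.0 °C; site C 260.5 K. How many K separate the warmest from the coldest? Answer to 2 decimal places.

site A: 6.1 °F = -14.389 °C.
site C: 260.5 K = -12.650 °C.
Spread: (-12.650) − (-20.000) = 7.350 °C.

7.35 K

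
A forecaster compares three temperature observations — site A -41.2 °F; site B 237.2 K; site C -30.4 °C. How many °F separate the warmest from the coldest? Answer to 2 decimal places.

site A: -41.2 °F = -40.667 °C.
site B: 237.2 K = -35.950 °C.
Spread: (-30.400) − (-40.667) = 10.267 °C = 18.48 °F.

18.48 °F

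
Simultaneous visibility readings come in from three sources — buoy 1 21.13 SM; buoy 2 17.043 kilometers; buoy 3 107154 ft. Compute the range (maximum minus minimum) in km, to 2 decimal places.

16.96 km

buoy 1: 21.13 SM = 34.0054 km.
buoy 3: 107154 ft = 32.6605 km.
Spread: 34.0054 − 17.0430 = 16.96 km.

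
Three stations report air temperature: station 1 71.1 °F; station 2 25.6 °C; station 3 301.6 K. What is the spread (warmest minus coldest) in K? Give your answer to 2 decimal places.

station 1: 71.1 °F = 21.722 °C.
station 3: 301.6 K = 28.450 °C.
Spread: 28.450 − 21.722 = 6.728 °C.

6.73 K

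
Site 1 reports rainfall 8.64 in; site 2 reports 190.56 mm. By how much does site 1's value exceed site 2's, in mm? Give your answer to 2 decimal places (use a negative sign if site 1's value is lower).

site 1: 8.64 in = 219.4560 mm.
Difference: 219.4560 − 190.5600 = 28.90 mm.

28.90 mm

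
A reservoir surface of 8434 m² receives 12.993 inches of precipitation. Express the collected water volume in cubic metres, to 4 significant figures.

2783 cubic metres

Depth: 12.993 in × 25.4 = 330.0222 mm.
1 mm over 1 m² is 1 L, so volume = 330.0222 × 8434 = 2783407.2 L = 2783 m³.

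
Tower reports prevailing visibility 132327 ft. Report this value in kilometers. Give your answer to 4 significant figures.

40.33 km

1 ft = 0.0003048 km, so 132327 × 0.0003048 = 40.33 km.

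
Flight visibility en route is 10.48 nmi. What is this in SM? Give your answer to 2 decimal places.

1 nmi = 1.15078 SM, so 10.48 × 1.15078 = 12.06 SM.

12.06 SM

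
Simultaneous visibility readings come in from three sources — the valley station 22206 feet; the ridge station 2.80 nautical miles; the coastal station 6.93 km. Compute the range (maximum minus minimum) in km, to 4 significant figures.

the valley station: 22206 ft = 6.76839 km.
the ridge station: 2.80 nmi = 5.18560 km.
Spread: 6.93000 − 5.18560 = 1.744 km.

1.744 km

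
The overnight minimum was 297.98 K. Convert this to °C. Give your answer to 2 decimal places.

24.83 °C

°C = 297.98 − 273.15 = 24.83 °C.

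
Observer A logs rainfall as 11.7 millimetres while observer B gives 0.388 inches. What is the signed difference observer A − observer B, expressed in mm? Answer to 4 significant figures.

1.845 mm

observer B: 0.388 in = 9.85520 mm.
Difference: 11.70000 − 9.85520 = 1.845 mm.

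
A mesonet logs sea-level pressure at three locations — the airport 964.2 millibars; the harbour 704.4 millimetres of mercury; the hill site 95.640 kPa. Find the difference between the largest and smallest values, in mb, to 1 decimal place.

the harbour: 704.4 mmHg = 939.123 mb.
the hill site: 95.640 kPa = 956.400 mb.
Spread: 964.200 − 939.123 = 25.1 mb.

25.1 mb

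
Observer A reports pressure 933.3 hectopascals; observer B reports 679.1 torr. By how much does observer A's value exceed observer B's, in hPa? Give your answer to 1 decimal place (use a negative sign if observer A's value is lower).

observer B: 679.1 mmHg = 905.392 hPa.
Difference: 933.300 − 905.392 = 27.9 hPa.

27.9 hPa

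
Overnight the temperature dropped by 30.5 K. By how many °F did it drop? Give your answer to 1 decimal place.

Converting a difference, only the 9/5 scale factor applies: Δ°F = 30.5 × 1.8 = 54.9 °F.

54.9 °F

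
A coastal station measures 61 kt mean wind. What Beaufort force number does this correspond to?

61 kt lies in the Beaufort 11 band (violent storm, 56–63 kt).

Beaufort force 11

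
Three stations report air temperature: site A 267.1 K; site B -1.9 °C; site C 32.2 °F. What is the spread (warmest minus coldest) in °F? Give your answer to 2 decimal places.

11.09 °F

site A: 267.1 K = -6.050 °C.
site C: 32.2 °F = 0.111 °C.
Spread: 0.111 − (-6.050) = 6.161 °C = 11.09 °F.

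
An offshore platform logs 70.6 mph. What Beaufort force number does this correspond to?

70.6 mph = 31.6 m/s, which is Beaufort 11 (violent storm, 28.5–32.6 m/s).

Beaufort force 11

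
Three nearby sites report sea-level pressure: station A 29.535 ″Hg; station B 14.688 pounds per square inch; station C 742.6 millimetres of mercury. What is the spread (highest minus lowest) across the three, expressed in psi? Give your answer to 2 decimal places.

station A: 29.535 inHg = 14.5062 psi.
station C: 742.6 mmHg = 14.3595 psi.
Spread: 14.6880 − 14.3595 = 0.33 psi.

0.33 psi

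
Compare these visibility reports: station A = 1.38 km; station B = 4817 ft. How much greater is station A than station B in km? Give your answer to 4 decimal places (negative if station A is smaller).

station B: 4817 ft = 1.468222 km.
Difference: 1.380000 − 1.468222 = -0.0882 km.

-0.0882 km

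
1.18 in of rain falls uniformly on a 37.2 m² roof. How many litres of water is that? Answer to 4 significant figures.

Depth: 1.18 in × 25.4 = 29.972 mm.
1 mm over 1 m² is 1 L, so volume = 29.972 × 37.2 = 1114.9584 L ≈ 1115 L.

1115 litres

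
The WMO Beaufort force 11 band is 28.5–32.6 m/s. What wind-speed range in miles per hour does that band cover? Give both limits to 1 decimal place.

63.8 to 72.9 mph

28.5–32.6 m/s × 2.237 = 63.8–72.9 mph.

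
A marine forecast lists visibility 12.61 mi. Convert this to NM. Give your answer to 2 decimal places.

10.96 nmi

1 SM = 0.868976 nmi, so 12.61 × 0.868976 = 10.96 nmi.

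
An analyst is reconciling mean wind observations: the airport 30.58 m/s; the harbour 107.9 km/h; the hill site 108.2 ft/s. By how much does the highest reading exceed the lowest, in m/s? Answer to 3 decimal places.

3.007 m/s

the harbour: 107.9 km/h = 29.97222 m/s.
the hill site: 108.2 ft/s = 32.97936 m/s.
Spread: 32.97936 − 29.97222 = 3.007 m/s.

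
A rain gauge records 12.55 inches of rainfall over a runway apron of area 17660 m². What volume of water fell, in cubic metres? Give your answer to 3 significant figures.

5630 cubic metres

Depth: 12.55 in × 25.4 = 318.77 mm.
1 mm over 1 m² is 1 L, so volume = 318.77 × 17660 = 5629478.2 L = 5630 m³.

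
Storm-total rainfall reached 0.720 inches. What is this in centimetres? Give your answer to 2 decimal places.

1.83 cm

1 in = 2.54 cm, so 0.720 × 2.54 = 1.83 cm.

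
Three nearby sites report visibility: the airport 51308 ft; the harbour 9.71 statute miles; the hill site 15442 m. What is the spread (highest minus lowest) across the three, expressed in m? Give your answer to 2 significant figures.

200 m

the airport: 51308 ft = 15638.68 m.
the harbour: 9.71 SM = 15626.73 m.
Spread: 15638.68 − 15442.00 = 200 m.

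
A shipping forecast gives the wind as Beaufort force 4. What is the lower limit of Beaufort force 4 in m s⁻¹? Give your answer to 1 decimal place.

5.5 m/s

Beaufort 4 (moderate breeze) spans 5.5–7.9 m/s.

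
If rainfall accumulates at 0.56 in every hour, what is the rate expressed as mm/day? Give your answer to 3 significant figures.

341 mm/day

0.56 in/hour × 25.4 mm/in × 24 hour/day = 341 mm/day.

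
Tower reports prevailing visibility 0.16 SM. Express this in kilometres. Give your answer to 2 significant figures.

0.26 km

1 SM = 1.60934 km, so 0.16 × 1.60934 = 0.26 km.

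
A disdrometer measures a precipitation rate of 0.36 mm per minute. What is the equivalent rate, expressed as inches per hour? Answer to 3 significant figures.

0.850 in/hour

0.36 mm/minute × 0.0393701 in/mm × 60 minute/hour = 0.850 in/hour.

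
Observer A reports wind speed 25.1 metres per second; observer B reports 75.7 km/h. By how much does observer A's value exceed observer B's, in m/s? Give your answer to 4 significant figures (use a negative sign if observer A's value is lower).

4.072 m/s

observer B: 75.7 km/h = 21.02778 m/s.
Difference: 25.10000 − 21.02778 = 4.072 m/s.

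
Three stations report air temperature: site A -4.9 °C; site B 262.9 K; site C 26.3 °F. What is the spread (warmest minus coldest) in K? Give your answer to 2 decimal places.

site B: 262.9 K = -10.250 °C.
site C: 26.3 °F = -3.167 °C.
Spread: (-3.167) − (-10.250) = 7.083 °C.

7.08 K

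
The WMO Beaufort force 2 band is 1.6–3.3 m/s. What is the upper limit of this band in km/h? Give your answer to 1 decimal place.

11.9 km/h

1.6–3.3 m/s × 3.6 = 5.8–11.9 km/h.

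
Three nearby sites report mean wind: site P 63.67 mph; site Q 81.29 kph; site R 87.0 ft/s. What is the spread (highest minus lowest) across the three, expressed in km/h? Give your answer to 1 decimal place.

site P: 63.67 mph = 102.467 km/h.
site R: 87.0 ft/s = 95.463 km/h.
Spread: 102.467 − 81.290 = 21.2 km/h.

21.2 km/h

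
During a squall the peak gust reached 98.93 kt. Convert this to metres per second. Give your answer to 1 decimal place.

50.9 m/s

1 kt = 0.514444 m/s, so 98.93 × 0.514444 = 50.9 m/s.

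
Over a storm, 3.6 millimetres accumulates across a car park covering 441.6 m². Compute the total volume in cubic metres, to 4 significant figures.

1.590 cubic metres

1 mm over 1 m² is 1 L, so volume = 3.6 × 441.6 = 1589.76 L = 1.590 m³.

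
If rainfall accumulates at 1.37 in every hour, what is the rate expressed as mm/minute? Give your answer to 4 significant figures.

1.37 in/hour × 25.4 mm/in × 0.0166667 hour/minute = 0.5800 mm/minute.

0.5800 mm/minute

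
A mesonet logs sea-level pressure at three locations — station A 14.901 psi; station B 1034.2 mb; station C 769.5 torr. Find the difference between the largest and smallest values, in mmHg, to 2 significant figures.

station A: 14.901 psi = 770.604 mmHg.
station B: 1034.2 mb = 775.714 mmHg.
Spread: 775.714 − 769.500 = 6.2 mmHg.

6.2 mmHg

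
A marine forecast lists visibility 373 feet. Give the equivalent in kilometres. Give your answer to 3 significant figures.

0.114 km

1 ft = 0.0003048 km, so 373 × 0.0003048 = 0.114 km.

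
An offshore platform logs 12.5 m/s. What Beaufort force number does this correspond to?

12.5 m/s lies in the Beaufort 6 band (strong breeze, 10.8–13.8 m/s).

Beaufort force 6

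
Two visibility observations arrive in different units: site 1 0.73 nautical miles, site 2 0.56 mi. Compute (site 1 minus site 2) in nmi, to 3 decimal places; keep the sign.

site 2: 0.56 SM = 0.48663 nmi.
Difference: 0.73000 − 0.48663 = 0.243 nmi.

0.243 nmi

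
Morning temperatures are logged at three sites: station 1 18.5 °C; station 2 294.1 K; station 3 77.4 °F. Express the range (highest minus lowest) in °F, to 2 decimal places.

station 2: 294.1 K = 20.950 °C.
station 3: 77.4 °F = 25.222 °C.
Spread: 25.222 − 18.500 = 6.722 °C = 12.10 °F.

12.10 °F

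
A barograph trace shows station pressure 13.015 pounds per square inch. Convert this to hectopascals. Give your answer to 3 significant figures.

1 psi = 68.9476 hPa, so 13.015 × 68.9476 = 897 hPa.

897 hPa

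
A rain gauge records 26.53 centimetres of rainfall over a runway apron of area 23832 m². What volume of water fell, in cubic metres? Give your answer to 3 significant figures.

Depth: 26.53 cm × 10 = 265.3 mm.
1 mm over 1 m² is 1 L, so volume = 265.3 × 23832 = 6322629.6 L = 6320 m³.

6320 cubic metres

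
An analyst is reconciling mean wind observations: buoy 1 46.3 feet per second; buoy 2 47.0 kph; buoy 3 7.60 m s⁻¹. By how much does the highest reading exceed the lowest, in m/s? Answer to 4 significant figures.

6.512 m/s

buoy 1: 46.3 ft/s = 14.11224 m/s.
buoy 2: 47.0 km/h = 13.05556 m/s.
Spread: 14.11224 − 7.60000 = 6.512 m/s.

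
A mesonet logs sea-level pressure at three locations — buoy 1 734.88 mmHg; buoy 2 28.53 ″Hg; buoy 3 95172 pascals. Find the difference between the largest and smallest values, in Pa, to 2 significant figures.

buoy 1: 734.88 mmHg = 97975.96 Pa.
buoy 2: 28.53 inHg = 96613.68 Pa.
Spread: 97975.96 − 95172.00 = 2800 Pa.

2800 Pa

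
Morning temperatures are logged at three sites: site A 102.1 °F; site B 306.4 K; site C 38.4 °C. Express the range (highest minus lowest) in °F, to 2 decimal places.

site A: 102.1 °F = 38.944 °C.
site B: 306.4 K = 33.250 °C.
Spread: 38.944 − 33.250 = 5.694 °C = 10.25 °F.

10.25 °F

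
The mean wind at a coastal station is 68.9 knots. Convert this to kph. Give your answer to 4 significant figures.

127.6 km/h

1 kt = 1.852 km/h, so 68.9 × 1.852 = 127.6 km/h.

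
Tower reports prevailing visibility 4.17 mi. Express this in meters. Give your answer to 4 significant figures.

6711 m

1 SM = 1609.34 m, so 4.17 × 1609.34 = 6711 m.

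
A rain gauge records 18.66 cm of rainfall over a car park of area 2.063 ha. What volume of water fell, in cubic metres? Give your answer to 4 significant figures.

3850 cubic metres

Depth: 18.66 cm × 10 = 186.6 mm.
Area: 2.063 ha = 20630 m².
1 mm over 1 m² is 1 L, so volume = 186.6 × 20630 = 3849558 L = 3850 m³.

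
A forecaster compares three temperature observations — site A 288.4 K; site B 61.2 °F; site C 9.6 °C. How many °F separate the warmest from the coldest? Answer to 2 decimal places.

11.92 °F

site A: 288.4 K = 15.250 °C.
site B: 61.2 °F = 16.222 °C.
Spread: 16.222 − 9.600 = 6.622 °C = 11.92 °F.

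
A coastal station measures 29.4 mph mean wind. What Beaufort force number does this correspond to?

Beaufort force 6

29.4 mph = 13.1 m/s, which is Beaufort 6 (strong breeze, 10.8–13.8 m/s).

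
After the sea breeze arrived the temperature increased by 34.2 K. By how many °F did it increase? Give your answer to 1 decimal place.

A change of 1 °C equals a change of 1.8 °F: Δ°F = 34.2 × 1.8 = 61.6 °F.

61.6 °F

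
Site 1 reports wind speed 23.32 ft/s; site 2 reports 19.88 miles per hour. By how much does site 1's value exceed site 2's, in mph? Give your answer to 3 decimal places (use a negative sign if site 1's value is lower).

site 1: 23.32 ft/s = 15.90000 mph.
Difference: 15.90000 − 19.88000 = -3.980 mph.

-3.980 mph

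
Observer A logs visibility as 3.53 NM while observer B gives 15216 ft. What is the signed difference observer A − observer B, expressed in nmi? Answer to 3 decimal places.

1.026 nmi

observer B: 15216 ft = 2.50423 nmi.
Difference: 3.53000 − 2.50423 = 1.026 nmi.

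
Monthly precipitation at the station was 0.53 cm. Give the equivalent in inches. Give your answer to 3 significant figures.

1 cm = 0.393701 in, so 0.53 × 0.393701 = 0.209 in.

0.209 in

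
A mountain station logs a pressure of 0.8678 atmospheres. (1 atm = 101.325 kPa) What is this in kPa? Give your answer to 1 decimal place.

1 atm = 101.325 kPa, so 0.8678 × 101.325 = 87.9 kPa.

87.9 kPa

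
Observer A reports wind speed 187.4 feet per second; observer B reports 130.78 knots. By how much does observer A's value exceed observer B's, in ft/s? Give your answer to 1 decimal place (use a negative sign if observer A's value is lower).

observer B: 130.78 kt = 220.732 ft/s.
Difference: 187.400 − 220.732 = -33.3 ft/s.

-33.3 ft/s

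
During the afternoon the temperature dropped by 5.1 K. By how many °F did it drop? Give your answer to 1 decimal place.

Converting a difference, only the 9/5 scale factor applies: Δ°F = 5.1 × 1.8 = 9.2 °F.

9.2 °F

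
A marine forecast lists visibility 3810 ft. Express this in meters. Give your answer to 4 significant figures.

1 ft = 0.3048 m, so 3810 × 0.3048 = 1161 m.

1161 m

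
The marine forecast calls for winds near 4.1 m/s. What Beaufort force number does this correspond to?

Beaufort force 3

4.1 m/s lies in the Beaufort 3 band (gentle breeze, 3.4–5.4 m/s).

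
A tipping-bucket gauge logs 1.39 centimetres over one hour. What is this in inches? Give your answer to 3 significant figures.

1 cm = 0.393701 in, so 1.39 × 0.393701 = 0.547 in.

0.547 in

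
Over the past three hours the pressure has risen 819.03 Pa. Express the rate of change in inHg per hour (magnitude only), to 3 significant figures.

0.0806 inHg per hour

819.03 Pa / 3 h × 0.0002953 inHg/Pa = 0.0806 inHg/h.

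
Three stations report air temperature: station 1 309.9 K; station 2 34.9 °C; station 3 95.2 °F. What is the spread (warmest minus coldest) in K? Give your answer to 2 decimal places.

1.85 K

station 1: 309.9 K = 36.750 °C.
station 3: 95.2 °F = 35.111 °C.
Spread: 36.750 − 34.900 = 1.850 °C.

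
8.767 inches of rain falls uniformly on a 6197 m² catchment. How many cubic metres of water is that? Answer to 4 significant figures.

1380 cubic metres

Depth: 8.767 in × 25.4 = 222.6818 mm.
1 mm over 1 m² is 1 L, so volume = 222.6818 × 6197 = 1379959.1 L = 1380 m³.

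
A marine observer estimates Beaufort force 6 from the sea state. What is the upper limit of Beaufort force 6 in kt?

Beaufort 6 (strong breeze) spans 22–27 knots.

27 kt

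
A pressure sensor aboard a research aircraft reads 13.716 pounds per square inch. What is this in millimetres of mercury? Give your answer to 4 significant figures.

1 psi = 51.7149 mmHg, so 13.716 × 51.7149 = 709.3 mmHg.

709.3 mmHg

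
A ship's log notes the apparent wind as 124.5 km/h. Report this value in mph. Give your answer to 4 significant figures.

77.36 mph

1 km/h = 0.621371 mph, so 124.5 × 0.621371 = 77.36 mph.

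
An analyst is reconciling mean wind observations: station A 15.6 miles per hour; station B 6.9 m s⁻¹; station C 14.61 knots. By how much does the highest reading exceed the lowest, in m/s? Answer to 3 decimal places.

station A: 15.6 mph = 6.97382 m/s.
station C: 14.61 kt = 7.51603 m/s.
Spread: 7.51603 − 6.90000 = 0.616 m/s.

0.616 m/s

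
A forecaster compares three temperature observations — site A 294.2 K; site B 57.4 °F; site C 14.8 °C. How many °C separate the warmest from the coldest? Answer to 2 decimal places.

site A: 294.2 K = 21.050 °C.
site B: 57.4 °F = 14.111 °C.
Spread: 21.050 − 14.111 = 6.939 °C.

6.94 °C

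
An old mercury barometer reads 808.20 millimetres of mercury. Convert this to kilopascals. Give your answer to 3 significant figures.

108 kPa

1 mmHg = 0.133322 kPa, so 808.20 × 0.133322 = 108 kPa.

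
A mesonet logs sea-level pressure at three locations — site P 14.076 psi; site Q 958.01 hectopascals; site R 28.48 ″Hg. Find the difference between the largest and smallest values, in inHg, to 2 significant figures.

site P: 14.076 psi = 28.6590 inHg.
site Q: 958.01 hPa = 28.2900 inHg.
Spread: 28.6590 − 28.2900 = 0.37 inHg.

0.37 inHg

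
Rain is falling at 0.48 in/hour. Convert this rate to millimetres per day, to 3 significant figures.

0.48 in/hour × 25.4 mm/in × 24 hour/day = 293 mm/day.

293 mm/day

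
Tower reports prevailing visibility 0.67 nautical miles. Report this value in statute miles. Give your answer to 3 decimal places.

0.771 SM

1 nmi = 1.15078 SM, so 0.67 × 1.15078 = 0.771 SM.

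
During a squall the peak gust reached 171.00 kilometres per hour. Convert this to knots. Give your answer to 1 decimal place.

1 km/h = 0.539957 kt, so 171.00 × 0.539957 = 92.3 kt.

92.3 kt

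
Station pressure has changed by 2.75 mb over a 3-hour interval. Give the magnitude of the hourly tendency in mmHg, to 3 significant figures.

2.75 mb / 3 h × 0.750062 mmHg/mb = 0.688 mmHg/h.

0.688 mmHg per hour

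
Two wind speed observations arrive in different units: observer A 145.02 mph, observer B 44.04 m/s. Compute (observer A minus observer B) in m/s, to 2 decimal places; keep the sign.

observer A: 145.02 mph = 64.8297 m/s.
Difference: 64.8297 − 44.0400 = 20.79 m/s.

20.79 m/s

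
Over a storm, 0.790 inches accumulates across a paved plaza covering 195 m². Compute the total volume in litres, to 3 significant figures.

3910 litres

Depth: 0.790 in × 25.4 = 20.066 mm.
1 mm over 1 m² is 1 L, so volume = 20.066 × 195 = 3912.87 L ≈ 3910 L.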